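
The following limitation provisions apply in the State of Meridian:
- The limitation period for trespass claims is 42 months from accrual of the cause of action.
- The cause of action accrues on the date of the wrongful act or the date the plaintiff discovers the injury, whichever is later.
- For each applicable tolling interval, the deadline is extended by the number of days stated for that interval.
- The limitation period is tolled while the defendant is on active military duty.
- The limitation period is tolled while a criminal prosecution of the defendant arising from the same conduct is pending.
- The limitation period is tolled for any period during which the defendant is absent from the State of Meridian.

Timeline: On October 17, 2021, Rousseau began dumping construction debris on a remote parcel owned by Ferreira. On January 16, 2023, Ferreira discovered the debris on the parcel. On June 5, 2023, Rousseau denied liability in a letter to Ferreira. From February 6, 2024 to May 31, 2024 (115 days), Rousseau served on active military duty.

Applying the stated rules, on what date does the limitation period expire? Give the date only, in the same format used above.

November 8, 2026

Taking the later of the act (October 17, 2021) and discovery (January 16, 2023), the claim accrued on January 16, 2023.
The untolled deadline — 42 months after January 16, 2023 — is July 16, 2026.
Because the defendant's active military service ran from February 6, 2024 to May 31, 2024, the deadline is extended by 115 days to November 8, 2026.
None of the other events listed affects the running of the period under the stated rules.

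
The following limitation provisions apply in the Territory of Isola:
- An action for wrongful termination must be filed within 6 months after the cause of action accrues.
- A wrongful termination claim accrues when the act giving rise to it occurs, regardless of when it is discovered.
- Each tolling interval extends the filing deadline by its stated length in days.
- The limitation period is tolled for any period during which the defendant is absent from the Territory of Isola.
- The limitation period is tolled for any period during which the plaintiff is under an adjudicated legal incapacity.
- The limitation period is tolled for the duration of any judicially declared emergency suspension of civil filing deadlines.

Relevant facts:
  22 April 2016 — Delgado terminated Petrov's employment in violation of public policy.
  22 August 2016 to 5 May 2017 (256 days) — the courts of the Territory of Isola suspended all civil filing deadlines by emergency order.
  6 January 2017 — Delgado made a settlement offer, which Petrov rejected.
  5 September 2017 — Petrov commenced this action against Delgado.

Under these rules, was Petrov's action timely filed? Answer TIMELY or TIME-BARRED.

The limitation period began to run on 22 April 2016.
The untolled deadline — 6 months after 22 April 2016 — is 22 October 2016.
The period was tolled for 256 days by the emergency suspension of filing deadlines (22 August 2016 to 5 May 2017), pushing the deadline to 5 July 2017.
The other events in the timeline have no effect on the limitation period under the stated rules.
The 5 September 2017 filing falls after the 5 July 2017 deadline; the claim is time-barred.

TIME-BARRED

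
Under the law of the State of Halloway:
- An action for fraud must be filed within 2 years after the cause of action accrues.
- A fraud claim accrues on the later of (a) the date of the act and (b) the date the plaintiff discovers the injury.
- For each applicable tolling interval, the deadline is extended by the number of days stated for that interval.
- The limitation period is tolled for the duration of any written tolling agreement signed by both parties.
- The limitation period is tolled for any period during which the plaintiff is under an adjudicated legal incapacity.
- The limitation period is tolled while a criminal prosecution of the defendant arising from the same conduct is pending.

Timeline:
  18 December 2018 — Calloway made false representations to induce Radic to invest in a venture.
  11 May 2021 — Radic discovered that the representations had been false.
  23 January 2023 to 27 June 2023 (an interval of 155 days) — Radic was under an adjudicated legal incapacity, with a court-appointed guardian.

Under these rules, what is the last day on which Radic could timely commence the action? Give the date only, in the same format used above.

13 October 2023

The claim accrued on 11 May 2021 — the later of the 18 December 2018 act and the 11 May 2021 discovery.
2 years from 11 May 2021 is 11 May 2023.
The plaintiff's legal incapacity from 23 January 2023 to 27 June 2023 tolled the period for 155 days, extending the deadline to 13 October 2023.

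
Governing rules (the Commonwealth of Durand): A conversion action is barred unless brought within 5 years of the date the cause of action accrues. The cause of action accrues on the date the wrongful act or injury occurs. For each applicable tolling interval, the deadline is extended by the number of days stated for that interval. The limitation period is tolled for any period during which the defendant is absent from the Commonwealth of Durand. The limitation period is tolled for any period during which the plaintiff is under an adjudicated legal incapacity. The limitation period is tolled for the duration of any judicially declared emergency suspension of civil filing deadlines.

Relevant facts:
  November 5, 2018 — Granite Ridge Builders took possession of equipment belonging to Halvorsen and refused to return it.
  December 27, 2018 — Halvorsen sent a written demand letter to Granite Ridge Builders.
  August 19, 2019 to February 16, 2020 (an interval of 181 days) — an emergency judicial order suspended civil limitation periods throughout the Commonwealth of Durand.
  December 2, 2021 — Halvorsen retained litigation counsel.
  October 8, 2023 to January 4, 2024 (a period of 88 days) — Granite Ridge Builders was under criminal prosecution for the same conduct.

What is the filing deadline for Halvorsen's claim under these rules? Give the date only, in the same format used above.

The cause of action accrued on November 5, 2018, the date of the act.
The untolled deadline — 5 years after November 5, 2018 — is November 5, 2023.
Because the emergency suspension of filing deadlines ran from August 19, 2019 to February 16, 2020, the deadline is extended by 181 days to May 4, 2024.
Although a criminal prosecution ran from October 8, 2023 to January 4, 2024, the stated rules do not make that a tolling event, so it is disregarded.
Nothing else in the chronology tolls or restarts the period.

May 4, 2024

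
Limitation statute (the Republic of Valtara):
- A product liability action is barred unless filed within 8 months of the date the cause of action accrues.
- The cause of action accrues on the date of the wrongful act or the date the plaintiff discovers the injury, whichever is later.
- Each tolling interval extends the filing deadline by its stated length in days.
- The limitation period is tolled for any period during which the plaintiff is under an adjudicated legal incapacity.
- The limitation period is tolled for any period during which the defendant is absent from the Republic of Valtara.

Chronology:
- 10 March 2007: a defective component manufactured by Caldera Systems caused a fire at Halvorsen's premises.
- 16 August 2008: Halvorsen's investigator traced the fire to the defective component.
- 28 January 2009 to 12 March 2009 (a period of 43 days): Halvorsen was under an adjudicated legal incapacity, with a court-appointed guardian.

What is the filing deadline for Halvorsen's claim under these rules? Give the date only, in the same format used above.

29 May 2009

Because discovery on 16 August 2008 post-dates the 10 March 2007 act, accrual under the later-of rule falls on 16 August 2008.
Adding the 8 months base period to 16 August 2008 gives a deadline of 16 April 2009, before any tolling.
Because the plaintiff's legal incapacity ran from 28 January 2009 to 12 March 2009, the deadline is extended by 43 days to 29 May 2009.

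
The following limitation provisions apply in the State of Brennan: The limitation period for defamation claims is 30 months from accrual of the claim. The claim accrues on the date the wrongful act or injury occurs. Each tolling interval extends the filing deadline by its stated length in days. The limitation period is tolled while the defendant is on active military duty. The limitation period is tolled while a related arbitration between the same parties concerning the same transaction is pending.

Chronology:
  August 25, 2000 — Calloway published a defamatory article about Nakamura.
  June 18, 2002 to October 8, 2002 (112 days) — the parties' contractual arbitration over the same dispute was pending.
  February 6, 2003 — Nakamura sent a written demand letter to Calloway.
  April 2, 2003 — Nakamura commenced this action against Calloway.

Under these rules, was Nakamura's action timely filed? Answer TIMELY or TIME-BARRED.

The claim accrued on August 25, 2000, the date of the act.
Adding the 30 months base period to August 25, 2000 gives a deadline of February 25, 2003, before any tolling.
Because the pending related arbitration ran from June 18, 2002 to October 8, 2002, the deadline is extended by 112 days to June 17, 2003.
None of the other events listed affects the running of the period under the stated rules.
Nakamura filed on April 2, 2003, before the June 17, 2003 deadline, so the action is timely.

TIMELY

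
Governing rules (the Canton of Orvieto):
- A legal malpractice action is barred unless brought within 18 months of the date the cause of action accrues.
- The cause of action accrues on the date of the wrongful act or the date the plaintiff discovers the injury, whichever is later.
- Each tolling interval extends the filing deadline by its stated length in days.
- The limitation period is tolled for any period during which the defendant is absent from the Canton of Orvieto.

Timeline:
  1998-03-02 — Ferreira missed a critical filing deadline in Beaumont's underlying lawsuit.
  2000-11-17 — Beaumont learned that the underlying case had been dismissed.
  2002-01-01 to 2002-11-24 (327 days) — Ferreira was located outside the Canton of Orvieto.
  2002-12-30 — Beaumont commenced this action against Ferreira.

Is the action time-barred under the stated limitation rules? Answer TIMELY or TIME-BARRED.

TIMELY

The claim accrued on 2000-11-17 — the later of the 1998-03-02 act and the 2000-11-17 discovery.
Adding the 18 months base period to 2000-11-17 gives a deadline of 2002-05-17, before any tolling.
The period was tolled for 327 days by the defendant's absence from the jurisdiction (2002-01-01 to 2002-11-24), pushing the deadline to 2003-04-09.
The 2002-12-30 filing precedes the 2003-04-09 deadline; the claim is timely.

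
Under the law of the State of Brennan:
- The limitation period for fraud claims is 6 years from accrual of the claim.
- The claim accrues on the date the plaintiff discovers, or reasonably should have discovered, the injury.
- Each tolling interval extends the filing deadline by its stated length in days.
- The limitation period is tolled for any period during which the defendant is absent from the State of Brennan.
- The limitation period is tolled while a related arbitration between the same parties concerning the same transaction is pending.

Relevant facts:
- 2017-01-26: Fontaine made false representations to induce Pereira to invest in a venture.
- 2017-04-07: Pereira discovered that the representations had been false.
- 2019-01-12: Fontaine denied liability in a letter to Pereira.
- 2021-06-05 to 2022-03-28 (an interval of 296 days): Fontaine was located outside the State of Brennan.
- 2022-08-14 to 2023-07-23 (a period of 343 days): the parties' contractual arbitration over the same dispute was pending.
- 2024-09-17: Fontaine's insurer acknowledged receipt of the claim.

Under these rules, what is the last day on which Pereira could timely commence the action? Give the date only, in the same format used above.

2025-01-05

The claim did not accrue until Pereira discovered the injury on 2017-04-07; the 2017-01-26 act date does not start the clock under the stated rule.
Adding the 6 years base period to 2017-04-07 gives a deadline of 2023-04-07, before any tolling.
The period was tolled for 296 days by the defendant's absence from the jurisdiction (2021-06-05 to 2022-03-28), pushing the deadline to 2024-01-28.
The pending related arbitration from 2022-08-14 to 2023-07-23 tolled the period for 343 days, extending the deadline to 2025-01-05.
None of the other events listed affects the running of the period under the stated rules.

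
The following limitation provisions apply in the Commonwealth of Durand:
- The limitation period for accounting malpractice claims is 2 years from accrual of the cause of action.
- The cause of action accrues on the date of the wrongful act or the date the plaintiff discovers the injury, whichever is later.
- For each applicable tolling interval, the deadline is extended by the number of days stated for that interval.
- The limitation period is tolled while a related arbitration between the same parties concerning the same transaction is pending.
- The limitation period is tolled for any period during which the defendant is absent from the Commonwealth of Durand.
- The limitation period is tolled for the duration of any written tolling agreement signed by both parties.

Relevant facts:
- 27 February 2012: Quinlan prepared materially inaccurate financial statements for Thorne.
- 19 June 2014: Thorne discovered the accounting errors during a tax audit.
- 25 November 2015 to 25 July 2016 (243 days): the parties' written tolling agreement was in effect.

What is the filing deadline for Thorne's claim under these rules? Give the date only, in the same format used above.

Because discovery on 19 June 2014 post-dates the 27 February 2012 act, accrual under the later-of rule falls on 19 June 2014.
Adding the 2 years base period to 19 June 2014 gives a deadline of 19 June 2016, before any tolling.
Because the written tolling agreement ran from 25 November 2015 to 25 July 2016, the deadline is extended by 243 days to 17 February 2017.

17 February 2017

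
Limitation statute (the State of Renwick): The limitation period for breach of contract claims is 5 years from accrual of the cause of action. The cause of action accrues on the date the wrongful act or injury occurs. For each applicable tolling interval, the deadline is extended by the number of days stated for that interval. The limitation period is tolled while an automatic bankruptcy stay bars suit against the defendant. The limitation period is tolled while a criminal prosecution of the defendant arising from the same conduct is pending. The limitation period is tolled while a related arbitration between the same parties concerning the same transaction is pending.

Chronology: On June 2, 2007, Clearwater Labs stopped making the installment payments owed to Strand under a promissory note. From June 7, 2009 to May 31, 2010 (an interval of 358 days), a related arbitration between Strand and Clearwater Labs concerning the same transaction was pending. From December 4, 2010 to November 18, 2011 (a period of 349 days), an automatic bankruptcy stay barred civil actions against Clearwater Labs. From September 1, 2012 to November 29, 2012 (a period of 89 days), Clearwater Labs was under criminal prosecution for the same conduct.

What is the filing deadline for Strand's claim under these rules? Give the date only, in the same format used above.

August 7, 2014

The claim accrued on June 2, 2007, when the wrongful act occurred.
5 years from June 2, 2007 is June 2, 2012.
Because the pending related arbitration ran from June 7, 2009 to May 31, 2010, the deadline is extended by 358 days to May 26, 2013.
The automatic bankruptcy stay from December 4, 2010 to November 18, 2011 tolled the period for 349 days, extending the deadline to May 10, 2014.
The period was tolled for 89 days by the pending criminal prosecution (September 1, 2012 to November 29, 2012), pushing the deadline to August 7, 2014.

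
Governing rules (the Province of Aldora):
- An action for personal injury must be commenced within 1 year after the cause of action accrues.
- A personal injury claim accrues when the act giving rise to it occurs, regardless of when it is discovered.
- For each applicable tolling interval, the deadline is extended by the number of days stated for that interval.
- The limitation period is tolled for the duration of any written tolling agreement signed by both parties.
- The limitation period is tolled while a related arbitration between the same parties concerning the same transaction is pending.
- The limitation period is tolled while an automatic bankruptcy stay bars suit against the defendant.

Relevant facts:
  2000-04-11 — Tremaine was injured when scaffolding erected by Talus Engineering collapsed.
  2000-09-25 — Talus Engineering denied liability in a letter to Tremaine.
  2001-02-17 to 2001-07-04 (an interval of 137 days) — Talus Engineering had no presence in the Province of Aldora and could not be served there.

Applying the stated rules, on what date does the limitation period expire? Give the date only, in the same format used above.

The cause of action accrued on 2000-04-11, the date of the act.
The untolled deadline — 1 year after 2000-04-11 — is 2001-04-11.
No stated provision tolls the period for the defendant's absence, so the interval from 2001-02-17 to 2001-07-04 has no effect on the deadline.
Nothing else in the chronology tolls or restarts the period.

2001-04-11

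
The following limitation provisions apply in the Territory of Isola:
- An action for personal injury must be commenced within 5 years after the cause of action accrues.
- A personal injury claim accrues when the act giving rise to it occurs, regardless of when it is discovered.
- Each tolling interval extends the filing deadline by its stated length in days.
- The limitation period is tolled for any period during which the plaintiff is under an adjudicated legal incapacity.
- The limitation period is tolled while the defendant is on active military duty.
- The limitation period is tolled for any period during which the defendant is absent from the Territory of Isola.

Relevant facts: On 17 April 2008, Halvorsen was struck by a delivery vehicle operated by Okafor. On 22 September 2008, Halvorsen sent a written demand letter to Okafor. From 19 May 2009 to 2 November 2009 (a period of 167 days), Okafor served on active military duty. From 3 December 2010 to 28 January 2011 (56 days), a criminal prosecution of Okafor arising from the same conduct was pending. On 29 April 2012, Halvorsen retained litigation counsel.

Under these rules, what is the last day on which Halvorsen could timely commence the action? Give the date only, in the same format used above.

1 October 2013

The claim accrued on 17 April 2008, when the wrongful act occurred.
Adding the 5 years base period to 17 April 2008 gives a deadline of 17 April 2013, before any tolling.
Because the defendant's active military service ran from 19 May 2009 to 2 November 2009, the deadline is extended by 167 days to 1 October 2013.
The pending criminal prosecution from 3 December 2010 to 28 January 2011 does not toll the period, because no stated rule makes a criminal prosecution a tolling event.
None of the other events listed affects the running of the period under the stated rules.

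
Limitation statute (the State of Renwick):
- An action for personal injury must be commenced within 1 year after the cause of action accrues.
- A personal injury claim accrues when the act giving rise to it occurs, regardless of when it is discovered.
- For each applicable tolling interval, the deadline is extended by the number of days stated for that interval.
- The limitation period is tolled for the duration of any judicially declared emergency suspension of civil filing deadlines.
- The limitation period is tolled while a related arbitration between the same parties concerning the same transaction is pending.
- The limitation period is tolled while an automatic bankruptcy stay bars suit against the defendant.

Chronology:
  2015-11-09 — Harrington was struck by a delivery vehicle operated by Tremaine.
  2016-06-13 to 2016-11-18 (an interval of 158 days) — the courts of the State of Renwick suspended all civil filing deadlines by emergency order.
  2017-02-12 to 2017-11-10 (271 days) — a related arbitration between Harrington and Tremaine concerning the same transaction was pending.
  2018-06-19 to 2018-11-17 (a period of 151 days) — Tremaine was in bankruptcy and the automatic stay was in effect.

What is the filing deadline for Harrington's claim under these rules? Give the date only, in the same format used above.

2018-01-12

The claim accrued on 2015-11-09, when the wrongful act occurred.
Adding the 1 year base period to 2015-11-09 gives a deadline of 2016-11-09, before any tolling.
The period was tolled for 158 days by the emergency suspension of filing deadlines (2016-06-13 to 2016-11-18), pushing the deadline to 2017-04-16.
The pending related arbitration from 2017-02-12 to 2017-11-10 tolled the period for 271 days, extending the deadline to 2018-01-12.
The automatic bankruptcy stay starting 2018-06-19 came too late — the period had run on 2018-01-12 — and so does not extend the deadline.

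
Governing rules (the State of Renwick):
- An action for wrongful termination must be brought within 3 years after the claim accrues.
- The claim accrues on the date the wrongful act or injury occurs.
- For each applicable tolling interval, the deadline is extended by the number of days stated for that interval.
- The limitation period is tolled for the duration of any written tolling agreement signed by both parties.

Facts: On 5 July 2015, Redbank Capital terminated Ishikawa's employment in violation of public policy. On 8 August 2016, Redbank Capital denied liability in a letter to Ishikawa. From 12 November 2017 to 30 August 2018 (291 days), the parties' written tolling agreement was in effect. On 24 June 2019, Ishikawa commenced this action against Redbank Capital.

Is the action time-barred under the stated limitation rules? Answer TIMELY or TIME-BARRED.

The claim accrued on 5 July 2015, when the wrongful act occurred.
3 years from 5 July 2015 is 5 July 2018.
Because the written tolling agreement ran from 12 November 2017 to 30 August 2018, the deadline is extended by 291 days to 22 April 2019.
The other events in the timeline have no effect on the limitation period under the stated rules.
Ishikawa filed on 24 June 2019, after the 22 April 2019 deadline, so the action is time-barred.

TIME-BARRED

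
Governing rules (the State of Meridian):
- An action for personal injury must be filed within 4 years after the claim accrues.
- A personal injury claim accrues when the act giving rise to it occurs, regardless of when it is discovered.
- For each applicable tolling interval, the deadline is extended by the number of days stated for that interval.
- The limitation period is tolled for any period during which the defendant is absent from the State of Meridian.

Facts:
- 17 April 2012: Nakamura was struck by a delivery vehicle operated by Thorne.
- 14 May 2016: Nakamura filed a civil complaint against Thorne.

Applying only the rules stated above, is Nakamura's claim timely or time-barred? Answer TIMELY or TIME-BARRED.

TIME-BARRED

The limitation period began to run on 17 April 2012.
Adding the 4 years base period to 17 April 2012 gives a deadline of 17 April 2016, before any tolling.
Nakamura filed on 14 May 2016, after the 17 April 2016 deadline, so the action is time-barred.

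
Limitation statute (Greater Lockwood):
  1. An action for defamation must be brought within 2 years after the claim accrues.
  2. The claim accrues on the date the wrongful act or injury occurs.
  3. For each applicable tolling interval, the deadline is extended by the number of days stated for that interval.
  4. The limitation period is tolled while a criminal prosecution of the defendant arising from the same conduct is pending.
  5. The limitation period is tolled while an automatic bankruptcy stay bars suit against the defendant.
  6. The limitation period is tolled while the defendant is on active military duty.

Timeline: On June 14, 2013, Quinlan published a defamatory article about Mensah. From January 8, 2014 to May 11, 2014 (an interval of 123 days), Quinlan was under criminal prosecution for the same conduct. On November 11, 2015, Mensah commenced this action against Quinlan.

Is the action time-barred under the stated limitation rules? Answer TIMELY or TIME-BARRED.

TIME-BARRED

The claim accrued on June 14, 2013, the date of the act.
The untolled deadline — 2 years after June 14, 2013 — is June 14, 2015.
The period was tolled for 123 days by the pending criminal prosecution (January 8, 2014 to May 11, 2014), pushing the deadline to October 15, 2015.
Mensah filed on November 11, 2015, after the October 15, 2015 deadline, so the action is time-barred.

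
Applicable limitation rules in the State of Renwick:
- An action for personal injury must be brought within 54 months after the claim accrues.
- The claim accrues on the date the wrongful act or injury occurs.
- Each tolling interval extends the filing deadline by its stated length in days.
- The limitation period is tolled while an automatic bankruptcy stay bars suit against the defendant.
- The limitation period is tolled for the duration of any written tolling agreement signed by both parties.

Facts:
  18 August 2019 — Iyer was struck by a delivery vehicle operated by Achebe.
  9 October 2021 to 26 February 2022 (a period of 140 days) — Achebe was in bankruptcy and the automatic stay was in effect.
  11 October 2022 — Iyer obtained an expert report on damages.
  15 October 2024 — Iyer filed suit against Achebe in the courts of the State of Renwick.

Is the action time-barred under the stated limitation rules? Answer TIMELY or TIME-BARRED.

The limitation period began to run on 18 August 2019.
Adding the 54 months base period to 18 August 2019 gives a deadline of 18 February 2024, before any tolling.
The automatic bankruptcy stay from 9 October 2021 to 26 February 2022 tolled the period for 140 days, extending the deadline to 7 July 2024.
None of the other events listed affects the running of the period under the stated rules.
Filing on 15 October 2024 missed the 7 July 2024 deadline — the action is time-barred.

TIME-BARRED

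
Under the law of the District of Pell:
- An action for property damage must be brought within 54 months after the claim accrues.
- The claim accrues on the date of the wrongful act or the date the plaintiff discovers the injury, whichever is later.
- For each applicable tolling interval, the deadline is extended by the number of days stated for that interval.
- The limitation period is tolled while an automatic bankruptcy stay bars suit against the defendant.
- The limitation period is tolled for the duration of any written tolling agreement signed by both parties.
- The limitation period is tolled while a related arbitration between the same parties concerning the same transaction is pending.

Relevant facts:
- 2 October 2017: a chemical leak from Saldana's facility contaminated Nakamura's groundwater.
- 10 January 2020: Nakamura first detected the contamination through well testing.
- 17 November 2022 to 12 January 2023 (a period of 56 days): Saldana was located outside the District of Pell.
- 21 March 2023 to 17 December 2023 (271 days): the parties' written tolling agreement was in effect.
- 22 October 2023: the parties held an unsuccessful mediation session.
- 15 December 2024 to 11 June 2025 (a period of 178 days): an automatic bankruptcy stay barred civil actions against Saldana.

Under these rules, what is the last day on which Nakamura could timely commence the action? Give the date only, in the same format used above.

2 October 2025

The claim accrued on 10 January 2020 — the later of the 2 October 2017 act and the 10 January 2020 discovery.
54 months from 10 January 2020 is 10 July 2024.
The written tolling agreement from 21 March 2023 to 17 December 2023 tolled the period for 271 days, extending the deadline to 7 April 2025.
Because the automatic bankruptcy stay ran from 15 December 2024 to 11 June 2025, the deadline is extended by 178 days to 2 October 2025.
Although the defendant's absence ran from 17 November 2022 to 12 January 2023, the stated rules do not make that a tolling event, so it is disregarded.
The other events in the timeline have no effect on the limitation period under the stated rules.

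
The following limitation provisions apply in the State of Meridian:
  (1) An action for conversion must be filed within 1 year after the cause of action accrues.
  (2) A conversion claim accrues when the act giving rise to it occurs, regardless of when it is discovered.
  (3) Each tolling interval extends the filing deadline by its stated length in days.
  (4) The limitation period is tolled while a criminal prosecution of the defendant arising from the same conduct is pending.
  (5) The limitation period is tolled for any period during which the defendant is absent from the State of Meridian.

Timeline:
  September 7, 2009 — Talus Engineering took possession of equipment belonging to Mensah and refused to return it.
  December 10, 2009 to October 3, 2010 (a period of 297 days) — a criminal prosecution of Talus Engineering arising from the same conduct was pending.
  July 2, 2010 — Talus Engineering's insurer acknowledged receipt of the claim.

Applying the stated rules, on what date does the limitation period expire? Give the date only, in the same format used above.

July 1, 2011

The limitation period began to run on September 7, 2009.
1 year from September 7, 2009 is September 7, 2010.
The period was tolled for 297 days by the pending criminal prosecution (December 10, 2009 to October 3, 2010), pushing the deadline to July 1, 2011.
Nothing else in the chronology tolls or restarts the period.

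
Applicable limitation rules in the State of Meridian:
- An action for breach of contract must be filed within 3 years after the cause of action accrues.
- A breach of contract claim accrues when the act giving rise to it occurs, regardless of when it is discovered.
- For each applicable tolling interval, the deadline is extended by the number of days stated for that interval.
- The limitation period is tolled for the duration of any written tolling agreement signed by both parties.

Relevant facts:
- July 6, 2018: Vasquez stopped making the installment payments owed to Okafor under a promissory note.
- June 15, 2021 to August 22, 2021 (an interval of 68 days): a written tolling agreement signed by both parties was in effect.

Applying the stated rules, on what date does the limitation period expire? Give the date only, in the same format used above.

September 12, 2021

The limitation period began to run on July 6, 2018.
Adding the 3 years base period to July 6, 2018 gives a deadline of July 6, 2021, before any tolling.
Because the written tolling agreement ran from June 15, 2021 to August 22, 2021, the deadline is extended by 68 days to September 12, 2021.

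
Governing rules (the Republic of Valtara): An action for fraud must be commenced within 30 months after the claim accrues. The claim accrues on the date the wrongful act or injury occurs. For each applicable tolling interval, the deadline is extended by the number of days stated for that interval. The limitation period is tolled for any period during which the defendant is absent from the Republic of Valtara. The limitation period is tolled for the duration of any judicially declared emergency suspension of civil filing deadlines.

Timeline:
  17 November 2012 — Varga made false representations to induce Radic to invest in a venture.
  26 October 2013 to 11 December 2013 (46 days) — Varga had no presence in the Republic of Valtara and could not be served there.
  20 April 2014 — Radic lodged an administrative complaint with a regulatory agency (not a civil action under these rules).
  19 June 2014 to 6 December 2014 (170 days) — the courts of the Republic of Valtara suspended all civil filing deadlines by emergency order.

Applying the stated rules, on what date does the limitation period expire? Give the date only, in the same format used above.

19 December 2015

The claim accrued on 17 November 2012, when the wrongful act occurred.
Adding the 30 months base period to 17 November 2012 gives a deadline of 17 May 2015, before any tolling.
Because the defendant's absence from the jurisdiction ran from 26 October 2013 to 11 December 2013, the deadline is extended by 46 days to 2 July 2015.
Because the emergency suspension of filing deadlines ran from 19 June 2014 to 6 December 2014, the deadline is extended by 170 days to 19 December 2015.
Nothing else in the chronology tolls or restarts the period.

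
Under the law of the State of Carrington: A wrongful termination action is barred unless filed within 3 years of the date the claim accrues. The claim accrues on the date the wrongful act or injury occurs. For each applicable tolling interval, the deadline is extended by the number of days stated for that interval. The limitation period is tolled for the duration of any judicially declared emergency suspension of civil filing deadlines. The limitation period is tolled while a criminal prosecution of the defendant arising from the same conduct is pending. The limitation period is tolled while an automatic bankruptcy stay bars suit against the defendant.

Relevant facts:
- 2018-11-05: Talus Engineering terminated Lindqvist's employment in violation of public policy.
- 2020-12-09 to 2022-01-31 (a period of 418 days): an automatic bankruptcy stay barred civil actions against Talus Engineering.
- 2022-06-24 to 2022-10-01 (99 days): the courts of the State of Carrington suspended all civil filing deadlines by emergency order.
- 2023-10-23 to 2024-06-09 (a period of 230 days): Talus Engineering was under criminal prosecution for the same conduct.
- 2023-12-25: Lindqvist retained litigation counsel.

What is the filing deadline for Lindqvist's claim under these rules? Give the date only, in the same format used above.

The claim accrued on 2018-11-05, the date of the act.
The untolled deadline — 3 years after 2018-11-05 — is 2021-11-05.
Because the automatic bankruptcy stay ran from 2020-12-09 to 2022-01-31, the deadline is extended by 418 days to 2022-12-28.
Because the emergency suspension of filing deadlines ran from 2022-06-24 to 2022-10-01, the deadline is extended by 99 days to 2023-04-06.
The pending criminal prosecution from 2023-10-23 to 2024-06-09 began after the period had already run on 2023-04-06, so it has no tolling effect.
None of the other events listed affects the running of the period under the stated rules.

2023-04-06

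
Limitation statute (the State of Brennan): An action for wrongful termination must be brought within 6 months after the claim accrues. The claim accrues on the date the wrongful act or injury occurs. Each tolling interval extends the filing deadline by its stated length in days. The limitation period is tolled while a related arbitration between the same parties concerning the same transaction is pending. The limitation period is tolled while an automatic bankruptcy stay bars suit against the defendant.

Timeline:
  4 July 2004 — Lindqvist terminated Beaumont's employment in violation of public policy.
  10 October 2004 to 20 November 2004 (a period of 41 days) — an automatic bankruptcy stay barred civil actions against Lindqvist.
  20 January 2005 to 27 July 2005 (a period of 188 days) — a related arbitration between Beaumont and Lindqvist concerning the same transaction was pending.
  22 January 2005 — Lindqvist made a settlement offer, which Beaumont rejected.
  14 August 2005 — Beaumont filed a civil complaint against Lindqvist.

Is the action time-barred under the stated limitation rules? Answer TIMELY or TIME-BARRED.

The claim accrued on 4 July 2004, when the wrongful act occurred.
6 months from 4 July 2004 is 4 January 2005.
The period was tolled for 41 days by the automatic bankruptcy stay (10 October 2004 to 20 November 2004), pushing the deadline to 14 February 2005.
Because the pending related arbitration ran from 20 January 2005 to 27 July 2005, the deadline is extended by 188 days to 21 August 2005.
The other events in the timeline have no effect on the limitation period under the stated rules.
Filing on 14 August 2005 beat the 21 August 2005 deadline — the action is timely.

TIMELY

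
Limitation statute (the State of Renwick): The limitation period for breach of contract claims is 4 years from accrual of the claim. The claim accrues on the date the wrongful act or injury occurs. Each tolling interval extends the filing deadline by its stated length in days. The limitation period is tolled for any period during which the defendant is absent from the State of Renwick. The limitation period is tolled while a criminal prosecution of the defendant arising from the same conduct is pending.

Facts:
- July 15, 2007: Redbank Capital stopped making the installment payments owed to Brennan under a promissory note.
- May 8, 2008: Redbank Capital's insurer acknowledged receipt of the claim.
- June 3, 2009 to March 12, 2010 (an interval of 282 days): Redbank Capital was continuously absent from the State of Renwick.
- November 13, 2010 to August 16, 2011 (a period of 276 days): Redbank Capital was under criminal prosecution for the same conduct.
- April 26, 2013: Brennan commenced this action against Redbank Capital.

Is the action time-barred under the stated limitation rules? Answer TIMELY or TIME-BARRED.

The limitation period began to run on July 15, 2007.
Adding the 4 years base period to July 15, 2007 gives a deadline of July 15, 2011, before any tolling.
Because the defendant's absence from the jurisdiction ran from June 3, 2009 to March 12, 2010, the deadline is extended by 282 days to April 22, 2012.
The pending criminal prosecution from November 13, 2010 to August 16, 2011 tolled the period for 276 days, extending the deadline to January 23, 2013.
None of the other events listed affects the running of the period under the stated rules.
The April 26, 2013 filing falls after the January 23, 2013 deadline; the claim is time-barred.

TIME-BARRED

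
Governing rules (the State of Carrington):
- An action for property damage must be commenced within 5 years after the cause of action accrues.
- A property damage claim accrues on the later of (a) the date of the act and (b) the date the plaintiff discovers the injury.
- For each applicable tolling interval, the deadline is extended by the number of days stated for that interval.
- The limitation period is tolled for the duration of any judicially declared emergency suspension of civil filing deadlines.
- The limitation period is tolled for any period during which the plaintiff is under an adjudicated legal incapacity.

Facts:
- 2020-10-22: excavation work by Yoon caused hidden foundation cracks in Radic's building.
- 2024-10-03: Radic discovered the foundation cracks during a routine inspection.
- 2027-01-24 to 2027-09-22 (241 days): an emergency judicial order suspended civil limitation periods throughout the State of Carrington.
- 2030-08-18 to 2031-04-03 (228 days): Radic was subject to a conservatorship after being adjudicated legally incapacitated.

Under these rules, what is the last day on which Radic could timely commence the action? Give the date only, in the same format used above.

2030-06-01

Because discovery on 2024-10-03 post-dates the 2020-10-22 act, accrual under the later-of rule falls on 2024-10-03.
Adding the 5 years base period to 2024-10-03 gives a deadline of 2029-10-03, before any tolling.
The period was tolled for 241 days by the emergency suspension of filing deadlines (2027-01-24 to 2027-09-22), pushing the deadline to 2030-06-01.
The plaintiff's legal incapacity from 2030-08-18 to 2031-04-03 began after the period had already run on 2030-06-01, so it has no tolling effect.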